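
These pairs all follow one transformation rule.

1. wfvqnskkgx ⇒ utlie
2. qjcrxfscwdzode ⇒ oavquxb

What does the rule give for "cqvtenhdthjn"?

atcfrh

The transformation: shift every letter 2 places backward in the alphabet (wrapping around), then keep every other character starting from the first (positions 1st, 3rd, 5th, ...).
So "cqvtenhdthjn" becomes "atcfrh".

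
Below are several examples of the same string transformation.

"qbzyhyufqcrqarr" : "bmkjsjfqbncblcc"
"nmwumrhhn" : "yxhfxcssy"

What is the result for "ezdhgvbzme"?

pkosrgmkxp

The transformation: shift every letter 11 places forward in the alphabet (wrapping around).
On "ezdhgvbzme" that produces "pkosrgmkxp".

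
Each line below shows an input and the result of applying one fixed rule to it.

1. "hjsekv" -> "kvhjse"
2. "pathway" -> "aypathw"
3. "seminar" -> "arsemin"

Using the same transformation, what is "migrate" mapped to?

temigra

The pattern: move the last 2 characters to the front (rotate right by 2).
Doing the same to "migrate": "temigra".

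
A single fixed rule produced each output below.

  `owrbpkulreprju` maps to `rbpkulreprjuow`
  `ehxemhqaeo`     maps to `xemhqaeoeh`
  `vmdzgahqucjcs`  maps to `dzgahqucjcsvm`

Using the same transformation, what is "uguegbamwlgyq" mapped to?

uegbamwlgyqug

In each case the input is transformed by: move the first 2 characters to the end (rotate left by 2).
For "uguegbamwlgyq" the result is "uegbamwlgyqug".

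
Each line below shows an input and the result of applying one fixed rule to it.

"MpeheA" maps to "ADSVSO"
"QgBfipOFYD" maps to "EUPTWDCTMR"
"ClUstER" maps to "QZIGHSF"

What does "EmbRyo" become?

Looking at the pairs, the operation is to shift every letter 12 places backward in the alphabet (wrapping around), then convert every letter to uppercase.
For "EmbRyo", step one produces "SapFmc"; step two turns that into "SAPFMC".

SAPFMC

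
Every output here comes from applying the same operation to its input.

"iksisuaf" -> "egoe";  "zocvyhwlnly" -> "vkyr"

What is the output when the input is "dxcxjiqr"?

In each case the input is transformed by: shift every letter 4 places backward in the alphabet (wrapping around), then keep only the first 4 characters.
So "dxcxjiqr" becomes "ztyt".

ztyt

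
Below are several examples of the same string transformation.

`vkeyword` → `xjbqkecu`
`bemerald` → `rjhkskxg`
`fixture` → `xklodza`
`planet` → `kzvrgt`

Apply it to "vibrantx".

zdbohxgt

Each output is the input with this applied: shift every letter 6 places forward in the alphabet (wrapping around), then move the last 2 characters to the front (rotate right by 2).
On "vibrantx": the first step gives "bohxgtzd", and the second then gives "zdbohxgt".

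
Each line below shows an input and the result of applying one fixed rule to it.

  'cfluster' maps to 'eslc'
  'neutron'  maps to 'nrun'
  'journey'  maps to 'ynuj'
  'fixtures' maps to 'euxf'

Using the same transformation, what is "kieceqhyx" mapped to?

What's happening: keep every other character starting from the first (positions 1st, 3rd, 5th, ...), then reverse the string.
"kieceqhyx" → "keehx" → "xheek".

xheek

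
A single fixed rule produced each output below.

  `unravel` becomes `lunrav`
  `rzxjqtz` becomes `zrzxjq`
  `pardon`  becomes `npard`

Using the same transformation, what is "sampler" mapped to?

rsampl

The pattern: move the last 2 characters to the front (rotate right by 2), then delete the first character.
For "sampler", step one produces "ersampl"; step two turns that into "rsampl".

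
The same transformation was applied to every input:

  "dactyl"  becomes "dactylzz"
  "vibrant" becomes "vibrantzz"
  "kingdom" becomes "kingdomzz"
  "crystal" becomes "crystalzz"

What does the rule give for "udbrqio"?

What's happening: append "zz".
So "udbrqio" becomes "udbrqiozz".

udbrqiozz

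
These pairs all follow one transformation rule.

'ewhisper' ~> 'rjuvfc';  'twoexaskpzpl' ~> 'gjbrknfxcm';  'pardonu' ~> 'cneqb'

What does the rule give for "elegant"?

Each output is the input with this applied: delete the last 2 characters, then shift every letter 13 places forward in the alphabet (wrapping around) — i.e. ROT13.
Working it through for "elegant": intermediate "elega", final "ryrtn".

ryrtn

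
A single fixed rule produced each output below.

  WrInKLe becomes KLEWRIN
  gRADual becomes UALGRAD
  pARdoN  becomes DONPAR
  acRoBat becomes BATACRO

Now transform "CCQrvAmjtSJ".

The rule is to move the last 3 characters to the front (rotate right by 3), then convert every letter to uppercase.
On "CCQrvAmjtSJ": the first step gives "tSJCCQrvAmj", and the second then gives "TSJCCQRVAMJ".
(Check on "gRADual": → "ualgRAD" → "UALGRAD" ✓)

TSJCCQRVAMJ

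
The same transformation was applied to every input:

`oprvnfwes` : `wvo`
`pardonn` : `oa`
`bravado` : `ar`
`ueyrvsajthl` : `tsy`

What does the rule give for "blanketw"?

ea

In each case the input is transformed by: reverse the string, then keep one character in every 3, starting at position 3 (positions 3rd, 6th, 9th, ...).
Applying that to "blanketw" gives "ea".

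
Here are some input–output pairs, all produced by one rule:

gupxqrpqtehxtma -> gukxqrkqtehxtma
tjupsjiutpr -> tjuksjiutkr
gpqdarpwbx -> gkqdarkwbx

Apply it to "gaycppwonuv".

gayckkwonuv

The transformation: replace every "p" with "k".
On "gaycppwonuv" that produces "gayckkwonuv".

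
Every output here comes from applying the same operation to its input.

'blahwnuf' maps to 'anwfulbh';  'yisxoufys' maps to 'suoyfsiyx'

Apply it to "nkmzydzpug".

What's happening: swap each adjacent pair of characters (1↔2, 3↔4, ...), then move the first 3 characters to the end (rotate left by 3).
Starting from "nkmzydzpug": after the first operation, "knzmdypzgu"; after the second, "mdypzguknz".

mdypzguknz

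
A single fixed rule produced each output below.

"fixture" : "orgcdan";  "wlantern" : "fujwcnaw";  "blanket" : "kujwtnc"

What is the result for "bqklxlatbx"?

Each output is the input with this applied: shift every letter 9 places forward in the alphabet (wrapping around).
For "bqklxlatbx" the result is "kztugujckg".

kztugujckg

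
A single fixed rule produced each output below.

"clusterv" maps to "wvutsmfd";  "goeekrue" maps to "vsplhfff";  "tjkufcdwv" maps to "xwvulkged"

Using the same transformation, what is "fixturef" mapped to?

yvusjggf

The rule is to sort the characters into reverse alphabetical order, then shift every letter 1 place forward in the alphabet (wrapping around).
Working it through for "fixturef": intermediate "xutriffe", final "yvusjggf".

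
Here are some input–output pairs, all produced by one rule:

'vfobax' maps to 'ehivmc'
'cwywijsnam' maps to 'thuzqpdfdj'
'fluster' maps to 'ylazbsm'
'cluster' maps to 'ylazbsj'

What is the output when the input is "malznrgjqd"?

In each case the input is transformed by: shift every letter 7 places forward in the alphabet (wrapping around), then reverse the string.
So "malznrgjqd" becomes "kxqnyugsht".

kxqnyugsht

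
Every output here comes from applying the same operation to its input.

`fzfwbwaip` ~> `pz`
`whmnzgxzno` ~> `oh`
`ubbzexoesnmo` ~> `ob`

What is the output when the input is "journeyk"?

ko

Each output is the input with this applied: swap the first and last characters, then keep only the first 2 characters.
"journeyk" → "kourneyj" → "ko".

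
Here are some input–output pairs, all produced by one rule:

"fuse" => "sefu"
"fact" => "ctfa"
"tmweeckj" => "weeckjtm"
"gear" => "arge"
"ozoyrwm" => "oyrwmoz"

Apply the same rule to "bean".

anbe

Looking at the pairs, the operation is to move the first 2 characters to the end (rotate left by 2).
"bean" → "anbe".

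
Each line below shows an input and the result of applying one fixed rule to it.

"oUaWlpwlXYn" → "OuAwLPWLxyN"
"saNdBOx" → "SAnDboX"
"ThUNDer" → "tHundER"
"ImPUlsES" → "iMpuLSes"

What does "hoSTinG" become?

In each case the input is transformed by: flip the case of every letter.
Doing the same to "hoSTinG": "HOstINg".

HOstINg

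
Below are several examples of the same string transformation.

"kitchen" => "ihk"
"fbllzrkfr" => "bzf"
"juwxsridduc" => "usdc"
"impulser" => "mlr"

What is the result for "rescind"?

The pattern: move the first character to the end, then keep one character in every 3, starting at position 1 (positions 1st, 4th, 7th, ...).
For "rescind" the result is "eir".

eir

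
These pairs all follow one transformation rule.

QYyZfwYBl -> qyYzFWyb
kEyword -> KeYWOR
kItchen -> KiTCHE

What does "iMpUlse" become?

The pattern: flip the case of every letter, then delete the last character.
Applying both steps to "iMpUlse": "ImPuLSE", then "ImPuLS".
(Check on "kEyword": → "KeYWORD" → "KeYWOR" ✓)

ImPuLS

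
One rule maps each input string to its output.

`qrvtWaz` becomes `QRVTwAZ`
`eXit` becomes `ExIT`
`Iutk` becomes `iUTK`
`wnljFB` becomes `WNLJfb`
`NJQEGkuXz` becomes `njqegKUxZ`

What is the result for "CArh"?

What's happening: flip the case of every letter.
Applying that to "CArh" gives "caRH".

caRH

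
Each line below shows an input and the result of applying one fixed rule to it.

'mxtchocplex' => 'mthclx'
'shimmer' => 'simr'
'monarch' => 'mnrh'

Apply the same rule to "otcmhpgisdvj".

The transformation: keep every other character starting from the first (positions 1st, 3rd, 5th, ...).
Doing the same to "otcmhpgisdvj": "ochgsv".

ochgsv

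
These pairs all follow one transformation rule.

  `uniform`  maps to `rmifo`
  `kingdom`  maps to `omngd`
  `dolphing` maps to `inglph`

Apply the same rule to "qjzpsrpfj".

Looking at the pairs, the operation is to delete the first 2 characters, then move the first 3 characters to the end (rotate left by 3).
For "qjzpsrpfj" the result is "rpfjzps".

rpfjzps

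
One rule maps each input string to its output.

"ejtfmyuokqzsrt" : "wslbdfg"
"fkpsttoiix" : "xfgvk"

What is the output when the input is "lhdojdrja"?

ubqw

In each case the input is transformed by: shift every letter 13 places forward in the alphabet (wrapping around) — i.e. ROT13, then keep every other character starting from the second (positions 2nd, 4th, 6th, ...).
On "lhdojdrja" that produces "ubqw".
(Check on "fkpsttoiix": → "sxcfggbvvk" → "xfgvk" ✓)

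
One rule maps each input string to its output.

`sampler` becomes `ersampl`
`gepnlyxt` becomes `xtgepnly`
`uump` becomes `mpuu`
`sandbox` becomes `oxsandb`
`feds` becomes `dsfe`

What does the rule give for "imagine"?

In each case the input is transformed by: move the last 2 characters to the front (rotate right by 2).
So "imagine" becomes "neimagi".

neimagi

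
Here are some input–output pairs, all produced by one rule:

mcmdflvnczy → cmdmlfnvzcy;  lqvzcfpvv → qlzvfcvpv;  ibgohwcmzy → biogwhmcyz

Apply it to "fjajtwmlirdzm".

jfjawtlmrizdm

The pattern: swap each adjacent pair of characters (1↔2, 3↔4, ...).
Applying that to "fjajtwmlirdzm" gives "jfjawtlmrizdm".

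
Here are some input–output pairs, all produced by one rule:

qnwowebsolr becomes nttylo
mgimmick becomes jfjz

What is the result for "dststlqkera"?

Each output is the input with this applied: shift every letter 3 places backward in the alphabet (wrapping around), then keep every other character starting from the first (positions 1st, 3rd, 5th, ...).
On "dststlqkera": the first step gives "apqpqinhbox", and the second then gives "aqqnbx".

aqqnbx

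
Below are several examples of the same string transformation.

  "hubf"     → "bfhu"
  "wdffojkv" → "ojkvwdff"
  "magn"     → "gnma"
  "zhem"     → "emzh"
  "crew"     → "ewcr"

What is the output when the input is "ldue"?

ueld

What's happening: swap the front and back halves of the string.
"ldue" → "ueld".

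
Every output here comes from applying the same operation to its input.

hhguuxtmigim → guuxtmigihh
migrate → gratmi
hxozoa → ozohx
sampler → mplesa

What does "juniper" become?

What's happening: delete the last character, then move the first 2 characters to the end (rotate left by 2).
Doing the same to "juniper": "nipeju".

nipeju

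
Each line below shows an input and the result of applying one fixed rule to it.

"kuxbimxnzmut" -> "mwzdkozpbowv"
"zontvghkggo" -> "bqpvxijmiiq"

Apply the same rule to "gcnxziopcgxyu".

The transformation: shift every letter 2 places forward in the alphabet (wrapping around).
On "gcnxziopcgxyu" that produces "iepzbkqreizaw".

iepzbkqreizaw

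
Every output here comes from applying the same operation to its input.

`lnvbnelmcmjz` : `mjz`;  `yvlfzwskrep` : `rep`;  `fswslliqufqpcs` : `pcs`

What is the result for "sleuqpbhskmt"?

kmt

Rule — keep only the last 3 characters.
"sleuqpbhskmt" → "kmt".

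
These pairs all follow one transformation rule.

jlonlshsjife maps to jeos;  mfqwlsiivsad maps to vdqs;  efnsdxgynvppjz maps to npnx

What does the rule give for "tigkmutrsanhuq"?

Each output is the input with this applied: keep one character in every 3, starting at position 3 (positions 3rd, 6th, 9th, ...), then move the first 2 characters to the end (rotate left by 2).
On "tigkmutrsanhuq": the first step gives "gush", and the second then gives "shgu".

shgu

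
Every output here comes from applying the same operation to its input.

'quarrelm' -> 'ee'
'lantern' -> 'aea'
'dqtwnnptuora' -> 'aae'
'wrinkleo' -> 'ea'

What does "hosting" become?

Each output is the input with this applied: shift every letter 13 places forward in the alphabet (wrapping around) — i.e. ROT13, then keep only the vowels.
"hosting" → "ubfgvat" → "ua".

ua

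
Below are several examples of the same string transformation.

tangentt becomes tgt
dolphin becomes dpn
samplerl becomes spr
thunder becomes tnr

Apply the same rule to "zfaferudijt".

zfuj

In each case the input is transformed by: keep one character in every 3, starting at position 1 (positions 1st, 4th, 7th, ...).
"zfaferudijt" → "zfuj".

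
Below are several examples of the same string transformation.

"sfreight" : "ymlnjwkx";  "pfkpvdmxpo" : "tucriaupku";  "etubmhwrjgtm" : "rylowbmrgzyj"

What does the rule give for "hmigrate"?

jyfwlnrm

In each case the input is transformed by: reverse the string, then shift every letter 5 places forward in the alphabet (wrapping around).
"hmigrate" → "etargimh" → "jyfwlnrm".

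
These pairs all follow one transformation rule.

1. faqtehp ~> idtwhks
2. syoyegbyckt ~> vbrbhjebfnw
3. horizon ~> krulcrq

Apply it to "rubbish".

Each output is the input with this applied: shift every letter 3 places forward in the alphabet (wrapping around).
On "rubbish" that produces "uxeelvk".

uxeelvk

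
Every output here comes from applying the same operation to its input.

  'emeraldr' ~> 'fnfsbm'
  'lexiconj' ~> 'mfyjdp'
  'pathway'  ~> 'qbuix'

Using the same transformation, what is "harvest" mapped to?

In each case the input is transformed by: shift every letter 1 place forward in the alphabet (wrapping around), then delete the last 2 characters.
Applying both steps to "harvest": "ibswftu", then "ibswf".

ibswf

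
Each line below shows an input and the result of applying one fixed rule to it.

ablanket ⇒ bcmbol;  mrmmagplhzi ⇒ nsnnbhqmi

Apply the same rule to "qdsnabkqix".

The rule is to delete the last 2 characters, then shift every letter 1 place forward in the alphabet (wrapping around).
Applying that to "qdsnabkqix" gives "retobclr".

retobclr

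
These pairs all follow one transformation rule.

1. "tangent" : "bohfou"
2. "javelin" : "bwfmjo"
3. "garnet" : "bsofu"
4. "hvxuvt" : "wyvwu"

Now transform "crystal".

sztubm

Each output is the input with this applied: shift every letter 1 place forward in the alphabet (wrapping around), then delete the first character.
For "crystal", step one produces "dsztubm"; step two turns that into "sztubm".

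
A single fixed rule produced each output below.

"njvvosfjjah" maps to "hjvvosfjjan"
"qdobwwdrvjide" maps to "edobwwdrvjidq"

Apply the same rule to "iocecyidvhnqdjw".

wocecyidvhnqdji

In each case the input is transformed by: swap the first and last characters.
Applying that to "iocecyidvhnqdjw" gives "wocecyidvhnqdji".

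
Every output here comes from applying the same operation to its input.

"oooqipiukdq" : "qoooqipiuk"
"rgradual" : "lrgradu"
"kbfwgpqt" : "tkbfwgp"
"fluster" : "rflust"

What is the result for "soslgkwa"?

Rule — move the last 2 characters to the front (rotate right by 2), then delete the first character.
Starting from "soslgkwa": after the first operation, "wasoslgk"; after the second, "asoslgk".
(Check on "rgradual": → "alrgradu" → "lrgradu" ✓)

asoslgk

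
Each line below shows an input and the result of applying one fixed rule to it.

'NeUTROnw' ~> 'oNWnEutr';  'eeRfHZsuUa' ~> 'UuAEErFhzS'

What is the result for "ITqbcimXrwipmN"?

What's happening: flip the case of every letter, then move the last 3 characters to the front (rotate right by 3).
"ITqbcimXrwipmN" → "itQBCIMxRWIPMn" → "PMnitQBCIMxRWI".
(Check on "NeUTROnw": → "nEutroNW" → "oNWnEutr" ✓)

PMnitQBCIMxRWI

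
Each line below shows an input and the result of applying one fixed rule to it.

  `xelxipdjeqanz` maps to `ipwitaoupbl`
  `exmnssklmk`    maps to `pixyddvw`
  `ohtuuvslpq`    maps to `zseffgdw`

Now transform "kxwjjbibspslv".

Each output is the input with this applied: shift every letter 11 places forward in the alphabet (wrapping around), then delete the last 2 characters.
For "kxwjjbibspslv", step one produces "vihuumtmdadwg"; step two turns that into "vihuumtmdad".

vihuumtmdad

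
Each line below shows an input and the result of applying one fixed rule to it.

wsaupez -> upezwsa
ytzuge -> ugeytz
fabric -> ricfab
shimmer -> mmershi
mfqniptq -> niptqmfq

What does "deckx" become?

The transformation: move the first 3 characters to the end (rotate left by 3).
Applying that to "deckx" gives "kxdec".

kxdec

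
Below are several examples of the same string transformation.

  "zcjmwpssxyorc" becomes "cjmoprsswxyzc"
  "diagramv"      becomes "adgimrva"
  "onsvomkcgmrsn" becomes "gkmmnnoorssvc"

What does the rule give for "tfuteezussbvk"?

The pattern: sort the characters into alphabetical order, then move the first character to the end.
For "tfuteezussbvk", step one produces "beefkssttuuvz"; step two turns that into "eefkssttuuvzb".

eefkssttuuvzb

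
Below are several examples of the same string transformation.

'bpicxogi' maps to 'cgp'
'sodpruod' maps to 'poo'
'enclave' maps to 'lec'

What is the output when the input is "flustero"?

The pattern: move the first 3 characters to the end (rotate left by 3), then keep one character in every 3, starting at position 1 (positions 1st, 4th, 7th, ...).
Starting from "flustero": after the first operation, "steroflu"; after the second, "srl".

srl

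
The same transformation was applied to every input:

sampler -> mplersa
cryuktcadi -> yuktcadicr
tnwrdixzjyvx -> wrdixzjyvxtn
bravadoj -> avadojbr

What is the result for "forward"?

rwardfo

Rule — move the first 2 characters to the end (rotate left by 2).
"forward" → "rwardfo".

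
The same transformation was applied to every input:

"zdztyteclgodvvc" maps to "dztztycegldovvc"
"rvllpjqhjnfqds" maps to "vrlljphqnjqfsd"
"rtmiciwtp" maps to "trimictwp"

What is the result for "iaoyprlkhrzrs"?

aiyorpklrhrzs

What's happening: swap each adjacent pair of characters (1↔2, 3↔4, ...).
Applying that to "iaoyprlkhrzrs" gives "aiyorpklrhrzs".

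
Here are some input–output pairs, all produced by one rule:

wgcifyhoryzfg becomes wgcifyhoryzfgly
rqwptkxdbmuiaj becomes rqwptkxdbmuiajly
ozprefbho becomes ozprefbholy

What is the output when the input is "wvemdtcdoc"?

wvemdtcdocly

In each case the input is transformed by: append "ly".
"wvemdtcdoc" → "wvemdtcdocly".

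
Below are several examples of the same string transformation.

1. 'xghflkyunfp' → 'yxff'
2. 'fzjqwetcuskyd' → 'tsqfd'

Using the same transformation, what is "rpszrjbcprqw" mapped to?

zrrb

What's happening: keep one character in every 3, starting at position 1 (positions 1st, 4th, 7th, ...), then sort the characters into reverse alphabetical order.
Starting from "rpszrjbcprqw": after the first operation, "rzbr"; after the second, "zrrb".
(Check on "fzjqwetcuskyd": → "fqtsd" → "tsqfd" ✓)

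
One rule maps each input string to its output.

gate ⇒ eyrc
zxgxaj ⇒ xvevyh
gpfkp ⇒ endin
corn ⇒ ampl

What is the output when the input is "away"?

Each output is the input with this applied: shift every letter 2 places backward in the alphabet (wrapping around).
For "away" the result is "yuyw".

yuyw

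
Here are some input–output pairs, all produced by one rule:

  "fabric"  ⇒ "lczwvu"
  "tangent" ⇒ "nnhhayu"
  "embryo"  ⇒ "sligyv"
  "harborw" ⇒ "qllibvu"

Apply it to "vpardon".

Looking at the pairs, the operation is to sort the characters into reverse alphabetical order, then shift every letter 6 places backward in the alphabet (wrapping around).
Working it through for "vpardon": intermediate "vrponda", final "pljihxu".
(Check on "embryo": → "yromeb" → "sligyv" ✓)

pljihxu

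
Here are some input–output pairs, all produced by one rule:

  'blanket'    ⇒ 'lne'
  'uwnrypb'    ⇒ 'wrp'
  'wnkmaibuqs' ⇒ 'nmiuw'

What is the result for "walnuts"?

ant

In each case the input is transformed by: swap the first and last characters, then keep every other character starting from the second (positions 2nd, 4th, 6th, ...).
Applying both steps to "walnuts": "salnutw", then "ant".
(Check on "wnkmaibuqs": → "snkmaibuqw" → "nmiuw" ✓)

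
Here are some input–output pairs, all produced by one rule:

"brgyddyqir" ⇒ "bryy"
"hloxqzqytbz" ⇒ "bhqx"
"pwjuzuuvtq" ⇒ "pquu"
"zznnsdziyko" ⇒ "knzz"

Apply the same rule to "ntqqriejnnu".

ennq

Looking at the pairs, the operation is to keep one character in every 3, starting at position 1 (positions 1st, 4th, 7th, ...), then sort the characters into alphabetical order.
Starting from "ntqqriejnnu": after the first operation, "nqen"; after the second, "ennq".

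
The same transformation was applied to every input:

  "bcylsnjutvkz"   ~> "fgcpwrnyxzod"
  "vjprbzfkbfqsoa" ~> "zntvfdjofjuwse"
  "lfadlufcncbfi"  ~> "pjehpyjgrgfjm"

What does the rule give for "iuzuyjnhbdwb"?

mydycnrlfhaf

What's happening: shift every letter 4 places forward in the alphabet (wrapping around).
"iuzuyjnhbdwb" → "mydycnrlfhaf".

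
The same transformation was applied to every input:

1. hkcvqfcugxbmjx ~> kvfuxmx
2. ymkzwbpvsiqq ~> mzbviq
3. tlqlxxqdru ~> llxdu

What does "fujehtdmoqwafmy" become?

The rule is to keep every other character starting from the second (positions 2nd, 4th, 6th, ...).
"fujehtdmoqwafmy" → "uetmqam".

uetmqam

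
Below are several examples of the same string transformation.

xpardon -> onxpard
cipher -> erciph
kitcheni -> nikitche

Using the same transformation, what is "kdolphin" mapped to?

The pattern: move the last 2 characters to the front (rotate right by 2).
"kdolphin" → "inkdolph".

inkdolph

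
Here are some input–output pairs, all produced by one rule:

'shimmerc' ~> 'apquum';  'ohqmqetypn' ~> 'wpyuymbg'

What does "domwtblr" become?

The rule is to shift every letter 8 places forward in the alphabet (wrapping around), then delete the last 2 characters.
"domwtblr" → "lwuebjtz" → "lwuebj".
(Check on "ohqmqetypn": → "wpyuymbgxv" → "wpyuymbg" ✓)

lwuebj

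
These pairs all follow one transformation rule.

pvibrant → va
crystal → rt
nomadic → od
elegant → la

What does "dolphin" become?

oh

Rule — take characters alternately from the front and the back (1st, last, 2nd, 2nd-last, ...), then keep one character in every 3, starting at position 3 (positions 3rd, 6th, 9th, ...).
Applying both steps to "dolphin": "dnoilhp", then "oh".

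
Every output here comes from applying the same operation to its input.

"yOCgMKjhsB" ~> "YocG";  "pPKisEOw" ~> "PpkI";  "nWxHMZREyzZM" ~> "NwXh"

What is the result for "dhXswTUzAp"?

The transformation: flip the case of every letter, then keep only the first 4 characters.
For "dhXswTUzAp", step one produces "DHxSWtuZaP"; step two turns that into "DHxS".

DHxS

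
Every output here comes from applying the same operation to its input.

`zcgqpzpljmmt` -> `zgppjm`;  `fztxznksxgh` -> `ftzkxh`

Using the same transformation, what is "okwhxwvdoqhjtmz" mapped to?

owxvohtz

The rule is to keep every other character starting from the first (positions 1st, 3rd, 5th, ...).
"okwhxwvdoqhjtmz" → "owxvohtz".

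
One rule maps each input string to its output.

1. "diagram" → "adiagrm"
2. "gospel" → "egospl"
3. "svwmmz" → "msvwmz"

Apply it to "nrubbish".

Looking at the pairs, the operation is to move the last character to the front, then swap the first and last characters.
For "nrubbish" the result is "snrubbih".
(Check on "gospel": → "lgospe" → "egospl" ✓)

snrubbih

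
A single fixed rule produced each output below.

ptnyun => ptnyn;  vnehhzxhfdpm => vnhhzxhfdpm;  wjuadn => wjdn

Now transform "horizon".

The transformation: remove every vowel.
Doing the same to "horizon": "hrzn".

hrzn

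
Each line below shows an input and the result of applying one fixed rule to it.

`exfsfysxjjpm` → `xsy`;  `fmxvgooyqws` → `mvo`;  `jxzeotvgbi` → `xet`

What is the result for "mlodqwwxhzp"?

In each case the input is transformed by: keep every other character starting from the second (positions 2nd, 4th, 6th, ...), then keep only the first 3 characters.
For "mlodqwwxhzp", step one produces "ldwxz"; step two turns that into "ldw".
(Check on "exfsfysxjjpm": → "xsyxjm" → "xsy" ✓)

ldw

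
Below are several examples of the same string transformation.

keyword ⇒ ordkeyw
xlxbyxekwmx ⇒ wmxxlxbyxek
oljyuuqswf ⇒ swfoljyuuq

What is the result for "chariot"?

iotchar

Each output is the input with this applied: move the last 3 characters to the front (rotate right by 3).
So "chariot" becomes "iotchar".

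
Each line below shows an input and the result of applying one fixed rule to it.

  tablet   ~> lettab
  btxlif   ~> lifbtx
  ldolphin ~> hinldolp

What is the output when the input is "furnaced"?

The pattern: move the last 3 characters to the front (rotate right by 3).
Applying that to "furnaced" gives "cedfurna".

cedfurna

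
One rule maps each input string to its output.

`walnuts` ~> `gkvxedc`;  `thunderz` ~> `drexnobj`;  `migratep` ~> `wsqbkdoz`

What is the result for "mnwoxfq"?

What's happening: shift every letter 10 places forward in the alphabet (wrapping around).
So "mnwoxfq" becomes "wxgyhpa".

wxgyhpa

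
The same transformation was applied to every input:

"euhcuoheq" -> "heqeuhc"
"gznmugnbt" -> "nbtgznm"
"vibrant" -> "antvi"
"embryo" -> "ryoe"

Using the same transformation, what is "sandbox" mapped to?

boxsa

Rule — move the last 3 characters to the front (rotate right by 3), then delete the last 2 characters.
For "sandbox", step one produces "boxsand"; step two turns that into "boxsa".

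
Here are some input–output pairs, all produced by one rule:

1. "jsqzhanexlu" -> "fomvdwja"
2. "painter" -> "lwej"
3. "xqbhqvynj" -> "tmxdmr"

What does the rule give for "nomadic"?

jkiw

Looking at the pairs, the operation is to shift every letter 4 places backward in the alphabet (wrapping around), then delete the last 3 characters.
"nomadic" → "jkiw".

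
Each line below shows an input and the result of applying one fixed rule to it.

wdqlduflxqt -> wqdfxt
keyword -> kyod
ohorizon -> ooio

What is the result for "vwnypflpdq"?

vnpld

Each output is the input with this applied: keep every other character starting from the first (positions 1st, 3rd, 5th, ...).
"vwnypflpdq" → "vnpld".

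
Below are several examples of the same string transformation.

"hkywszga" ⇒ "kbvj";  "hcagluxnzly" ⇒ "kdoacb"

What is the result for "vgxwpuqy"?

yast

Each output is the input with this applied: shift every letter 3 places forward in the alphabet (wrapping around), then keep every other character starting from the first (positions 1st, 3rd, 5th, ...).
Starting from "vgxwpuqy": after the first operation, "yjazsxtb"; after the second, "yast".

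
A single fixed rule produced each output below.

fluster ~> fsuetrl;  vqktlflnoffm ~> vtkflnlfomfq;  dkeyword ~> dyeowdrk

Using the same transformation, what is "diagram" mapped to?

dgaarmi

Rule — swap each adjacent pair of characters (1↔2, 3↔4, ...), then move the first character to the end.
Working it through for "diagram": intermediate "idgaarm", final "dgaarmi".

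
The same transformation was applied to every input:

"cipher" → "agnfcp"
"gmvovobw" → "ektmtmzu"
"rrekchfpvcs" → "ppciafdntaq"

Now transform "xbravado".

vzpytybm

The rule is to shift every letter 2 places backward in the alphabet (wrapping around).
Applying that to "xbravado" gives "vzpytybm".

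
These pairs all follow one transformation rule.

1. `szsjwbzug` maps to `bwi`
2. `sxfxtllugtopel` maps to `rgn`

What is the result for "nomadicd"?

Looking at the pairs, the operation is to shift every letter 2 places forward in the alphabet (wrapping around), then keep only the last 3 characters.
"nomadicd" → "pqocfkef" → "kef".

kef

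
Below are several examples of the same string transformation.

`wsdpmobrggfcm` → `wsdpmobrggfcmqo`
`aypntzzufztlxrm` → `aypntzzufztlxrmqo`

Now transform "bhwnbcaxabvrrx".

bhwnbcaxabvrrxqo

Looking at the pairs, the operation is to append "qo".
"bhwnbcaxabvrrx" → "bhwnbcaxabvrrxqo".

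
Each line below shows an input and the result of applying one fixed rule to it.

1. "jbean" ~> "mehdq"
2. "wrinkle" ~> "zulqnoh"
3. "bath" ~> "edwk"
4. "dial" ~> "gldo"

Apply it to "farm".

idup

Each output is the input with this applied: shift every letter 3 places forward in the alphabet (wrapping around).
On "farm" that produces "idup".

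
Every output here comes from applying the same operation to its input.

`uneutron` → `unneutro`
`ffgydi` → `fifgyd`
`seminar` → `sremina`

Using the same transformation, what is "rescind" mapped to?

The rule is to swap the first and last characters, then move the last character to the front.
So "rescind" becomes "rdescin".

rdescin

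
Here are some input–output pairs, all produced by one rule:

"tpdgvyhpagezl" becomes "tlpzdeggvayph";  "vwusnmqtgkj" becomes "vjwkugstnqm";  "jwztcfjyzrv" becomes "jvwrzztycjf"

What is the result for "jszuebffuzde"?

jesdzzuuefbf

What's happening: take characters alternately from the front and the back (1st, last, 2nd, 2nd-last, ...).
Doing the same to "jszuebffuzde": "jesdzzuuefbf".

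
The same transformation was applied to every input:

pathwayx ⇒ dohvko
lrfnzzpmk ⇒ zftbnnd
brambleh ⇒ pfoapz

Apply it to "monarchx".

acbofq

The transformation: shift every letter 12 places backward in the alphabet (wrapping around), then delete the last 2 characters.
Working it through for "monarchx": intermediate "acbofqvl", final "acbofq".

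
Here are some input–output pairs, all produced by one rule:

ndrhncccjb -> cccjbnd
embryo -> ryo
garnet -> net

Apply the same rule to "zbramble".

mblez

The transformation: swap the front and back halves of the string, then delete the last 3 characters.
For "zbramble", step one produces "mblezbra"; step two turns that into "mblez".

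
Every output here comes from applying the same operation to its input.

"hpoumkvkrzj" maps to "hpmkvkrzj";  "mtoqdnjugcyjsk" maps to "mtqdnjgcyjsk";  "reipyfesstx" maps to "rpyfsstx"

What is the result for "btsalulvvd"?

Rule — remove every vowel.
For "btsalulvvd" the result is "btsllvvd".

btsllvvd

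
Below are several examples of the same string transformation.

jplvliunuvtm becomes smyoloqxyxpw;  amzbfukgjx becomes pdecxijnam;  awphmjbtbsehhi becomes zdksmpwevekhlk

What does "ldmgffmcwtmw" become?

gojpiifpwzzp

Looking at the pairs, the operation is to swap each adjacent pair of characters (1↔2, 3↔4, ...), then shift every letter 3 places forward in the alphabet (wrapping around).
On "ldmgffmcwtmw": the first step gives "dlgmffcmtwwm", and the second then gives "gojpiifpwzzp".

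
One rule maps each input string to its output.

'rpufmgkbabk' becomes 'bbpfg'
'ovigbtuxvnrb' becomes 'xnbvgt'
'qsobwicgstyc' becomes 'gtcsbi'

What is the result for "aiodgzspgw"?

pwidz

In each case the input is transformed by: keep every other character starting from the second (positions 2nd, 4th, 6th, ...), then move the first 3 characters to the end (rotate left by 3).
On "aiodgzspgw": the first step gives "idzpw", and the second then gives "pwidz".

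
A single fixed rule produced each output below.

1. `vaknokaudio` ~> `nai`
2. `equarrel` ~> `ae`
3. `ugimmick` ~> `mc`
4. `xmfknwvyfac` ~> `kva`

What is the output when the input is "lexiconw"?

in

Looking at the pairs, the operation is to delete the first character, then keep one character in every 3, starting at position 3 (positions 3rd, 6th, 9th, ...).
"lexiconw" → "exiconw" → "in".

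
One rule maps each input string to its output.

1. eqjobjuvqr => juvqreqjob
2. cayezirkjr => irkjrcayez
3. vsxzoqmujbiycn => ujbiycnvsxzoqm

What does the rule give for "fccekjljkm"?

Each output is the input with this applied: swap the front and back halves of the string.
Doing the same to "fccekjljkm": "jljkmfccek".

jljkmfccek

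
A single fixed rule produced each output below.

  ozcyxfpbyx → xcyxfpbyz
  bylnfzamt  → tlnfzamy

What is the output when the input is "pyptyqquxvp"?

pptyqquxvy

Rule — delete the first character, then swap the first and last characters.
Doing the same to "pyptyqquxvp": "pptyqquxvy".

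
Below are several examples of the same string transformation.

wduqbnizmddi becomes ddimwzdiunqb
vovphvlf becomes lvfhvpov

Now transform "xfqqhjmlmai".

amilxmfjqhq

Looking at the pairs, the operation is to move the last 2 characters to the front (rotate right by 2), then take characters alternately from the front and the back (1st, last, 2nd, 2nd-last, ...).
"xfqqhjmlmai" → "amilxmfjqhq".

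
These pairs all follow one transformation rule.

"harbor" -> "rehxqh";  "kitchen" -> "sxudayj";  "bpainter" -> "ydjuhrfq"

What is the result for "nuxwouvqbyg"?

meklgrowdkn

Each output is the input with this applied: shift every letter 10 places backward in the alphabet (wrapping around), then move the first 3 characters to the end (rotate left by 3).
Working it through for "nuxwouvqbyg": intermediate "dknmeklgrow", final "meklgrowdkn".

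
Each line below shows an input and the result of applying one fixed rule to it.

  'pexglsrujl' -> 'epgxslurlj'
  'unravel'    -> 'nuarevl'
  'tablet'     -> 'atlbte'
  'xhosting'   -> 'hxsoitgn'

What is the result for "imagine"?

miganie

In each case the input is transformed by: swap each adjacent pair of characters (1↔2, 3↔4, ...).
Applying that to "imagine" gives "miganie".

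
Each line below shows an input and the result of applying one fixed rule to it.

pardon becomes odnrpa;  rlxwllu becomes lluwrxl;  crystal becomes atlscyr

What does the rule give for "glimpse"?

What's happening: move the last 2 characters to the front (rotate right by 2), then take characters alternately from the front and the back (1st, last, 2nd, 2nd-last, ...).
Starting from "glimpse": after the first operation, "seglimp"; after the second, "spemgil".

spemgil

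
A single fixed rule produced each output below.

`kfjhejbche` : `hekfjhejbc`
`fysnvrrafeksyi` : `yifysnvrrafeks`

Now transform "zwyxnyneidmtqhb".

hbzwyxnyneidmtq

What's happening: move the last 2 characters to the front (rotate right by 2).
Applying that to "zwyxnyneidmtqhb" gives "hbzwyxnyneidmtq".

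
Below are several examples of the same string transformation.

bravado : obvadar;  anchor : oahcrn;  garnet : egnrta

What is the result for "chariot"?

tcraoih

The transformation: swap each adjacent pair of characters (1↔2, 3↔4, ...), then swap the first and last characters.
On "chariot": the first step gives "hcraoit", and the second then gives "tcraoih".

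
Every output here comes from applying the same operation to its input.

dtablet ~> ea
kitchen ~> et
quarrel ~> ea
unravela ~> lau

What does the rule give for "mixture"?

rx

In each case the input is transformed by: reverse the string, then keep one character in every 3, starting at position 2 (positions 2nd, 5th, 8th, ...).
On "mixture": the first step gives "erutxim", and the second then gives "rx".
(Check on "quarrel": → "lerrauq" → "ea" ✓)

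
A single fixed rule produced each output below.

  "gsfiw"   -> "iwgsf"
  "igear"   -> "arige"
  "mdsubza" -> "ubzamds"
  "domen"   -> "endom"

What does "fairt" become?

Each output is the input with this applied: move the first 3 characters to the end (rotate left by 3).
Applying that to "fairt" gives "rtfai".

rtfai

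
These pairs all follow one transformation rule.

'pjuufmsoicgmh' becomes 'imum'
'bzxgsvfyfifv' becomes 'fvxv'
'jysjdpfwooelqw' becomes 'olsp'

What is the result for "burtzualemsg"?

What's happening: keep one character in every 3, starting at position 3 (positions 3rd, 6th, 9th, ...), then swap the front and back halves of the string.
For "burtzualemsg" the result is "egru".
(Check on "bzxgsvfyfifv": → "xvfv" → "fvxv" ✓)

egru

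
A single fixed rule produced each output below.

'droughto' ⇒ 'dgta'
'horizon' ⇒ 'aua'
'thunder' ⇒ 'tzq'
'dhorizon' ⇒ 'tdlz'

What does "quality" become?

Each output is the input with this applied: keep every other character starting from the second (positions 2nd, 4th, 6th, ...), then shift every letter 12 places forward in the alphabet (wrapping around).
For "quality", step one produces "ult"; step two turns that into "gxf".

gxf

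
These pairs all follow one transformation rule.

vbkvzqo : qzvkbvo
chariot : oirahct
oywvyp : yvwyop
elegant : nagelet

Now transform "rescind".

The rule is to reverse the string, then move the first character to the end.
"rescind" → "dnicser" → "nicserd".

nicserd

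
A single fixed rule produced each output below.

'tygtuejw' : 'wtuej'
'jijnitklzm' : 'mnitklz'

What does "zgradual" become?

ladua

The transformation: delete the first 3 characters, then move the last character to the front.
Starting from "zgradual": after the first operation, "adual"; after the second, "ladua".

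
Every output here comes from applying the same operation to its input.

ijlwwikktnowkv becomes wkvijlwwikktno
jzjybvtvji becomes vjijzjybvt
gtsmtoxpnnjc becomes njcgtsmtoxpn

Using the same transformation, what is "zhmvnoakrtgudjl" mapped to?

djlzhmvnoakrtgu

The transformation: move the last 3 characters to the front (rotate right by 3).
So "zhmvnoakrtgudjl" becomes "djlzhmvnoakrtgu".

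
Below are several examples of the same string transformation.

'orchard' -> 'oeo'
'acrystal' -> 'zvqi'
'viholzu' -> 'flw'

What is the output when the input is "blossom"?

ipl

The rule is to keep every other character starting from the second (positions 2nd, 4th, 6th, ...), then shift every letter 3 places backward in the alphabet (wrapping around).
On "blossom": the first step gives "lso", and the second then gives "ipl".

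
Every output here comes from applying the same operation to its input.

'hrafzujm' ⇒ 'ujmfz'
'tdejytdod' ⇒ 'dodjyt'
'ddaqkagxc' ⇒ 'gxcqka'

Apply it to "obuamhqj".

The pattern: delete the first 3 characters, then move the last 3 characters to the front (rotate right by 3).
Working it through for "obuamhqj": intermediate "amhqj", final "hqjam".

hqjam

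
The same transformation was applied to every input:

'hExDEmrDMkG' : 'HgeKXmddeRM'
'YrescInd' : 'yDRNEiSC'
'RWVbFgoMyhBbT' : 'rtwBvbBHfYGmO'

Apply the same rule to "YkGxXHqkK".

What's happening: flip the case of every letter, then take characters alternately from the front and the back (1st, last, 2nd, 2nd-last, ...).
On "YkGxXHqkK": the first step gives "yKgXxhQKk", and the second then gives "ykKKgQXhx".

ykKKgQXhx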